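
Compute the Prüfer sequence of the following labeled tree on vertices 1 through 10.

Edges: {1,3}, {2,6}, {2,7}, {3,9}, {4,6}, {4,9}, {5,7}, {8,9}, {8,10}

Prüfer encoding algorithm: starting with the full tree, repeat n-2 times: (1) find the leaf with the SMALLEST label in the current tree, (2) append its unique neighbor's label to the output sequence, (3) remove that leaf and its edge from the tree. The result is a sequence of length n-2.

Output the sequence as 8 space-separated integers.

Step 1: leaves = {1,5,10}. Remove smallest leaf 1, emit neighbor 3.
Step 2: leaves = {3,5,10}. Remove smallest leaf 3, emit neighbor 9.
Step 3: leaves = {5,10}. Remove smallest leaf 5, emit neighbor 7.
Step 4: leaves = {7,10}. Remove smallest leaf 7, emit neighbor 2.
Step 5: leaves = {2,10}. Remove smallest leaf 2, emit neighbor 6.
Step 6: leaves = {6,10}. Remove smallest leaf 6, emit neighbor 4.
Step 7: leaves = {4,10}. Remove smallest leaf 4, emit neighbor 9.
Step 8: leaves = {9,10}. Remove smallest leaf 9, emit neighbor 8.
Done: 2 vertices remain (8, 10). Sequence = [3 9 7 2 6 4 9 8]

Answer: 3 9 7 2 6 4 9 8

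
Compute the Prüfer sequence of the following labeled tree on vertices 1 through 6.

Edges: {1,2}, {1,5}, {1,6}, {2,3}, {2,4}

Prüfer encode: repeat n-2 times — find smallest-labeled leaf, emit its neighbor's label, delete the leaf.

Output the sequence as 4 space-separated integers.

Step 1: leaves = {3,4,5,6}. Remove smallest leaf 3, emit neighbor 2.
Step 2: leaves = {4,5,6}. Remove smallest leaf 4, emit neighbor 2.
Step 3: leaves = {2,5,6}. Remove smallest leaf 2, emit neighbor 1.
Step 4: leaves = {5,6}. Remove smallest leaf 5, emit neighbor 1.
Done: 2 vertices remain (1, 6). Sequence = [2 2 1 1]

Answer: 2 2 1 1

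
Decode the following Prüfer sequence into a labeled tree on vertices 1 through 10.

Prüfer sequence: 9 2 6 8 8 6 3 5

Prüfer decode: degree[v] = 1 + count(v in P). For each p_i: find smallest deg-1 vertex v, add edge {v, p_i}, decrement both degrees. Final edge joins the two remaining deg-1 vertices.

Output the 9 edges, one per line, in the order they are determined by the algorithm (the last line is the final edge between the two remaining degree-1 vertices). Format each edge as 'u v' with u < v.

Answer: 1 9
2 4
2 6
7 8
8 9
6 8
3 6
3 5
5 10

Derivation:
Initial degrees: {1:1, 2:2, 3:2, 4:1, 5:2, 6:3, 7:1, 8:3, 9:2, 10:1}
Step 1: smallest deg-1 vertex = 1, p_1 = 9. Add edge {1,9}. Now deg[1]=0, deg[9]=1.
Step 2: smallest deg-1 vertex = 4, p_2 = 2. Add edge {2,4}. Now deg[4]=0, deg[2]=1.
Step 3: smallest deg-1 vertex = 2, p_3 = 6. Add edge {2,6}. Now deg[2]=0, deg[6]=2.
Step 4: smallest deg-1 vertex = 7, p_4 = 8. Add edge {7,8}. Now deg[7]=0, deg[8]=2.
Step 5: smallest deg-1 vertex = 9, p_5 = 8. Add edge {8,9}. Now deg[9]=0, deg[8]=1.
Step 6: smallest deg-1 vertex = 8, p_6 = 6. Add edge {6,8}. Now deg[8]=0, deg[6]=1.
Step 7: smallest deg-1 vertex = 6, p_7 = 3. Add edge {3,6}. Now deg[6]=0, deg[3]=1.
Step 8: smallest deg-1 vertex = 3, p_8 = 5. Add edge {3,5}. Now deg[3]=0, deg[5]=1.
Final: two remaining deg-1 vertices are 5, 10. Add edge {5,10}.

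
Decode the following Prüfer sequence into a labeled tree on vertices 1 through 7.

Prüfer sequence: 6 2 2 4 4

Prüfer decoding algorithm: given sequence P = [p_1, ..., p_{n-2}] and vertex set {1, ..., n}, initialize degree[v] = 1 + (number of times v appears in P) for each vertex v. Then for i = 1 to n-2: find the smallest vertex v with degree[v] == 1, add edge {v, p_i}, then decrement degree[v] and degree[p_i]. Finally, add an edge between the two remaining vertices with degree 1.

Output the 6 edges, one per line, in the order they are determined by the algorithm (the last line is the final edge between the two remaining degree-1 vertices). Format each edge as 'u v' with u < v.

Initial degrees: {1:1, 2:3, 3:1, 4:3, 5:1, 6:2, 7:1}
Step 1: smallest deg-1 vertex = 1, p_1 = 6. Add edge {1,6}. Now deg[1]=0, deg[6]=1.
Step 2: smallest deg-1 vertex = 3, p_2 = 2. Add edge {2,3}. Now deg[3]=0, deg[2]=2.
Step 3: smallest deg-1 vertex = 5, p_3 = 2. Add edge {2,5}. Now deg[5]=0, deg[2]=1.
Step 4: smallest deg-1 vertex = 2, p_4 = 4. Add edge {2,4}. Now deg[2]=0, deg[4]=2.
Step 5: smallest deg-1 vertex = 6, p_5 = 4. Add edge {4,6}. Now deg[6]=0, deg[4]=1.
Final: two remaining deg-1 vertices are 4, 7. Add edge {4,7}.

Answer: 1 6
2 3
2 5
2 4
4 6
4 7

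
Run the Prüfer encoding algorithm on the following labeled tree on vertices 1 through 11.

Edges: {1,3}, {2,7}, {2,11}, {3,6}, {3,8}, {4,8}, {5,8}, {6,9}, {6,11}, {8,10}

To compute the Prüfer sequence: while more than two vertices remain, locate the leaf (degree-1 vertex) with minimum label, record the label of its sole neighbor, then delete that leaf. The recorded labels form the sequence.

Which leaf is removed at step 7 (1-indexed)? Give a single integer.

Answer: 10

Derivation:
Step 1: current leaves = {1,4,5,7,9,10}. Remove leaf 1 (neighbor: 3).
Step 2: current leaves = {4,5,7,9,10}. Remove leaf 4 (neighbor: 8).
Step 3: current leaves = {5,7,9,10}. Remove leaf 5 (neighbor: 8).
Step 4: current leaves = {7,9,10}. Remove leaf 7 (neighbor: 2).
Step 5: current leaves = {2,9,10}. Remove leaf 2 (neighbor: 11).
Step 6: current leaves = {9,10,11}. Remove leaf 9 (neighbor: 6).
Step 7: current leaves = {10,11}. Remove leaf 10 (neighbor: 8).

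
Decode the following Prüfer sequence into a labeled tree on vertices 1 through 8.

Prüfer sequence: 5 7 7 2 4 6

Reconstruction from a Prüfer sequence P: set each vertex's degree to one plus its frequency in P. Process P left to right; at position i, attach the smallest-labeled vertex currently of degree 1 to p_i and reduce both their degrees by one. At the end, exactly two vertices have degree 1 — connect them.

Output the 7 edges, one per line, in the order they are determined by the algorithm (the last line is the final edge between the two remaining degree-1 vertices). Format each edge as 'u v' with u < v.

Answer: 1 5
3 7
5 7
2 7
2 4
4 6
6 8

Derivation:
Initial degrees: {1:1, 2:2, 3:1, 4:2, 5:2, 6:2, 7:3, 8:1}
Step 1: smallest deg-1 vertex = 1, p_1 = 5. Add edge {1,5}. Now deg[1]=0, deg[5]=1.
Step 2: smallest deg-1 vertex = 3, p_2 = 7. Add edge {3,7}. Now deg[3]=0, deg[7]=2.
Step 3: smallest deg-1 vertex = 5, p_3 = 7. Add edge {5,7}. Now deg[5]=0, deg[7]=1.
Step 4: smallest deg-1 vertex = 7, p_4 = 2. Add edge {2,7}. Now deg[7]=0, deg[2]=1.
Step 5: smallest deg-1 vertex = 2, p_5 = 4. Add edge {2,4}. Now deg[2]=0, deg[4]=1.
Step 6: smallest deg-1 vertex = 4, p_6 = 6. Add edge {4,6}. Now deg[4]=0, deg[6]=1.
Final: two remaining deg-1 vertices are 6, 8. Add edge {6,8}.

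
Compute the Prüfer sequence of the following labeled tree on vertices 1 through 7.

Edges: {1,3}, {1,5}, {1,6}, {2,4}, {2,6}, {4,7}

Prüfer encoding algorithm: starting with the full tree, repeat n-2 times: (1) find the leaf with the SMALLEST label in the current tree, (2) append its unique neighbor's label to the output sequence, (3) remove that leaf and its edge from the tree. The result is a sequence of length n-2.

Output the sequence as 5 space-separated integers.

Step 1: leaves = {3,5,7}. Remove smallest leaf 3, emit neighbor 1.
Step 2: leaves = {5,7}. Remove smallest leaf 5, emit neighbor 1.
Step 3: leaves = {1,7}. Remove smallest leaf 1, emit neighbor 6.
Step 4: leaves = {6,7}. Remove smallest leaf 6, emit neighbor 2.
Step 5: leaves = {2,7}. Remove smallest leaf 2, emit neighbor 4.
Done: 2 vertices remain (4, 7). Sequence = [1 1 6 2 4]

Answer: 1 1 6 2 4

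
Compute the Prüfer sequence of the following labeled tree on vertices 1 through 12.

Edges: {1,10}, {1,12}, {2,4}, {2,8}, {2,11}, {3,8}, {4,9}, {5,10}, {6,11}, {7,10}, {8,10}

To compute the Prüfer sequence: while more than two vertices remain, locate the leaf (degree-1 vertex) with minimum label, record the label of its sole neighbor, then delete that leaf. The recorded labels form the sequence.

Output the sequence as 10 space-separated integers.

Step 1: leaves = {3,5,6,7,9,12}. Remove smallest leaf 3, emit neighbor 8.
Step 2: leaves = {5,6,7,9,12}. Remove smallest leaf 5, emit neighbor 10.
Step 3: leaves = {6,7,9,12}. Remove smallest leaf 6, emit neighbor 11.
Step 4: leaves = {7,9,11,12}. Remove smallest leaf 7, emit neighbor 10.
Step 5: leaves = {9,11,12}. Remove smallest leaf 9, emit neighbor 4.
Step 6: leaves = {4,11,12}. Remove smallest leaf 4, emit neighbor 2.
Step 7: leaves = {11,12}. Remove smallest leaf 11, emit neighbor 2.
Step 8: leaves = {2,12}. Remove smallest leaf 2, emit neighbor 8.
Step 9: leaves = {8,12}. Remove smallest leaf 8, emit neighbor 10.
Step 10: leaves = {10,12}. Remove smallest leaf 10, emit neighbor 1.
Done: 2 vertices remain (1, 12). Sequence = [8 10 11 10 4 2 2 8 10 1]

Answer: 8 10 11 10 4 2 2 8 10 1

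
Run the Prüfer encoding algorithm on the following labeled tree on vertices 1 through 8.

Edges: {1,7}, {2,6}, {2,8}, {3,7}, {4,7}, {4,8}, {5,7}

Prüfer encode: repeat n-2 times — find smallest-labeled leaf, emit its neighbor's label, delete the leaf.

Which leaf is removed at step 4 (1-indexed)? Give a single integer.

Answer: 6

Derivation:
Step 1: current leaves = {1,3,5,6}. Remove leaf 1 (neighbor: 7).
Step 2: current leaves = {3,5,6}. Remove leaf 3 (neighbor: 7).
Step 3: current leaves = {5,6}. Remove leaf 5 (neighbor: 7).
Step 4: current leaves = {6,7}. Remove leaf 6 (neighbor: 2).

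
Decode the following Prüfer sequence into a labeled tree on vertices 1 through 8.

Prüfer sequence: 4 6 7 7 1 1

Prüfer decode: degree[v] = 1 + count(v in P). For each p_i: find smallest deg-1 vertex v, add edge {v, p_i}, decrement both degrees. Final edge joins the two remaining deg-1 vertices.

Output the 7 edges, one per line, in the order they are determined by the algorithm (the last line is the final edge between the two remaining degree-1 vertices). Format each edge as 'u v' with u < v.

Initial degrees: {1:3, 2:1, 3:1, 4:2, 5:1, 6:2, 7:3, 8:1}
Step 1: smallest deg-1 vertex = 2, p_1 = 4. Add edge {2,4}. Now deg[2]=0, deg[4]=1.
Step 2: smallest deg-1 vertex = 3, p_2 = 6. Add edge {3,6}. Now deg[3]=0, deg[6]=1.
Step 3: smallest deg-1 vertex = 4, p_3 = 7. Add edge {4,7}. Now deg[4]=0, deg[7]=2.
Step 4: smallest deg-1 vertex = 5, p_4 = 7. Add edge {5,7}. Now deg[5]=0, deg[7]=1.
Step 5: smallest deg-1 vertex = 6, p_5 = 1. Add edge {1,6}. Now deg[6]=0, deg[1]=2.
Step 6: smallest deg-1 vertex = 7, p_6 = 1. Add edge {1,7}. Now deg[7]=0, deg[1]=1.
Final: two remaining deg-1 vertices are 1, 8. Add edge {1,8}.

Answer: 2 4
3 6
4 7
5 7
1 6
1 7
1 8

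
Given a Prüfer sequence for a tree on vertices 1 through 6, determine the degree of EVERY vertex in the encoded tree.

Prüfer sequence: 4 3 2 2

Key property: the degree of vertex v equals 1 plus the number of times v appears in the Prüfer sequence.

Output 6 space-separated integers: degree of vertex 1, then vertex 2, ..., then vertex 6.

Answer: 1 3 2 2 1 1

Derivation:
p_1 = 4: count[4] becomes 1
p_2 = 3: count[3] becomes 1
p_3 = 2: count[2] becomes 1
p_4 = 2: count[2] becomes 2
Degrees (1 + count): deg[1]=1+0=1, deg[2]=1+2=3, deg[3]=1+1=2, deg[4]=1+1=2, deg[5]=1+0=1, deg[6]=1+0=1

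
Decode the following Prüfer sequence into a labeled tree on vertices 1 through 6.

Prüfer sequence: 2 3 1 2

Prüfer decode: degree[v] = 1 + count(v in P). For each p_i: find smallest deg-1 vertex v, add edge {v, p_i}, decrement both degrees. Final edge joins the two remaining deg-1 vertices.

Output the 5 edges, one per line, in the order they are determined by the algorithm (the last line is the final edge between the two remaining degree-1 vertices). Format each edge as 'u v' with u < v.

Answer: 2 4
3 5
1 3
1 2
2 6

Derivation:
Initial degrees: {1:2, 2:3, 3:2, 4:1, 5:1, 6:1}
Step 1: smallest deg-1 vertex = 4, p_1 = 2. Add edge {2,4}. Now deg[4]=0, deg[2]=2.
Step 2: smallest deg-1 vertex = 5, p_2 = 3. Add edge {3,5}. Now deg[5]=0, deg[3]=1.
Step 3: smallest deg-1 vertex = 3, p_3 = 1. Add edge {1,3}. Now deg[3]=0, deg[1]=1.
Step 4: smallest deg-1 vertex = 1, p_4 = 2. Add edge {1,2}. Now deg[1]=0, deg[2]=1.
Final: two remaining deg-1 vertices are 2, 6. Add edge {2,6}.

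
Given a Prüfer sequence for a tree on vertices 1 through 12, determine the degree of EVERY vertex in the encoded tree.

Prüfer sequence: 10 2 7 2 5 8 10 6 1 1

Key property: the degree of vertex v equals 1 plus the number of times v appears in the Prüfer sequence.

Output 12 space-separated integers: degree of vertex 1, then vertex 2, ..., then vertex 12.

p_1 = 10: count[10] becomes 1
p_2 = 2: count[2] becomes 1
p_3 = 7: count[7] becomes 1
p_4 = 2: count[2] becomes 2
p_5 = 5: count[5] becomes 1
p_6 = 8: count[8] becomes 1
p_7 = 10: count[10] becomes 2
p_8 = 6: count[6] becomes 1
p_9 = 1: count[1] becomes 1
p_10 = 1: count[1] becomes 2
Degrees (1 + count): deg[1]=1+2=3, deg[2]=1+2=3, deg[3]=1+0=1, deg[4]=1+0=1, deg[5]=1+1=2, deg[6]=1+1=2, deg[7]=1+1=2, deg[8]=1+1=2, deg[9]=1+0=1, deg[10]=1+2=3, deg[11]=1+0=1, deg[12]=1+0=1

Answer: 3 3 1 1 2 2 2 2 1 3 1 1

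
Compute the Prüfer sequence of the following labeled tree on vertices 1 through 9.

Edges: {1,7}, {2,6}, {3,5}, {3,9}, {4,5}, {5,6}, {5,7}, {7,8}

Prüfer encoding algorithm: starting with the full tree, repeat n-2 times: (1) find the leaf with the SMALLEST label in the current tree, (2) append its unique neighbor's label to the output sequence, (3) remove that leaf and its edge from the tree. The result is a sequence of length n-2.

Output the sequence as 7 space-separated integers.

Step 1: leaves = {1,2,4,8,9}. Remove smallest leaf 1, emit neighbor 7.
Step 2: leaves = {2,4,8,9}. Remove smallest leaf 2, emit neighbor 6.
Step 3: leaves = {4,6,8,9}. Remove smallest leaf 4, emit neighbor 5.
Step 4: leaves = {6,8,9}. Remove smallest leaf 6, emit neighbor 5.
Step 5: leaves = {8,9}. Remove smallest leaf 8, emit neighbor 7.
Step 6: leaves = {7,9}. Remove smallest leaf 7, emit neighbor 5.
Step 7: leaves = {5,9}. Remove smallest leaf 5, emit neighbor 3.
Done: 2 vertices remain (3, 9). Sequence = [7 6 5 5 7 5 3]

Answer: 7 6 5 5 7 5 3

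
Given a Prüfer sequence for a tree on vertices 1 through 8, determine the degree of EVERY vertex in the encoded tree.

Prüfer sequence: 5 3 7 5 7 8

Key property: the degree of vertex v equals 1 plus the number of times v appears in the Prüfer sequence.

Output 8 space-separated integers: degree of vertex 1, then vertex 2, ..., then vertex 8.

p_1 = 5: count[5] becomes 1
p_2 = 3: count[3] becomes 1
p_3 = 7: count[7] becomes 1
p_4 = 5: count[5] becomes 2
p_5 = 7: count[7] becomes 2
p_6 = 8: count[8] becomes 1
Degrees (1 + count): deg[1]=1+0=1, deg[2]=1+0=1, deg[3]=1+1=2, deg[4]=1+0=1, deg[5]=1+2=3, deg[6]=1+0=1, deg[7]=1+2=3, deg[8]=1+1=2

Answer: 1 1 2 1 3 1 3 2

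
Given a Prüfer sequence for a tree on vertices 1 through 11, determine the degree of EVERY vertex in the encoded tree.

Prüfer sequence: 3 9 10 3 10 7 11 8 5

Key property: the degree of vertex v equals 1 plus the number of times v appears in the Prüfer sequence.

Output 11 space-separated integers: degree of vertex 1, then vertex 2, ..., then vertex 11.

Answer: 1 1 3 1 2 1 2 2 2 3 2

Derivation:
p_1 = 3: count[3] becomes 1
p_2 = 9: count[9] becomes 1
p_3 = 10: count[10] becomes 1
p_4 = 3: count[3] becomes 2
p_5 = 10: count[10] becomes 2
p_6 = 7: count[7] becomes 1
p_7 = 11: count[11] becomes 1
p_8 = 8: count[8] becomes 1
p_9 = 5: count[5] becomes 1
Degrees (1 + count): deg[1]=1+0=1, deg[2]=1+0=1, deg[3]=1+2=3, deg[4]=1+0=1, deg[5]=1+1=2, deg[6]=1+0=1, deg[7]=1+1=2, deg[8]=1+1=2, deg[9]=1+1=2, deg[10]=1+2=3, deg[11]=1+1=2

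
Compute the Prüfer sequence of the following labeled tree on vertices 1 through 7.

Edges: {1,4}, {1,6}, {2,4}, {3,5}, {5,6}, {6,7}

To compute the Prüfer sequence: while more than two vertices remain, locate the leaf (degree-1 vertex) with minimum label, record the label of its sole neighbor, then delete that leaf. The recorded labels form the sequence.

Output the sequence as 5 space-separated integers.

Step 1: leaves = {2,3,7}. Remove smallest leaf 2, emit neighbor 4.
Step 2: leaves = {3,4,7}. Remove smallest leaf 3, emit neighbor 5.
Step 3: leaves = {4,5,7}. Remove smallest leaf 4, emit neighbor 1.
Step 4: leaves = {1,5,7}. Remove smallest leaf 1, emit neighbor 6.
Step 5: leaves = {5,7}. Remove smallest leaf 5, emit neighbor 6.
Done: 2 vertices remain (6, 7). Sequence = [4 5 1 6 6]

Answer: 4 5 1 6 6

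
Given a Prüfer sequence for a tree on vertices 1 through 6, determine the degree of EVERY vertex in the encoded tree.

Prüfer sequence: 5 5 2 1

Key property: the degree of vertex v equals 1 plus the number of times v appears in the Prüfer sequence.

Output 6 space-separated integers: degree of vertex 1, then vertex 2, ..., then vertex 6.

p_1 = 5: count[5] becomes 1
p_2 = 5: count[5] becomes 2
p_3 = 2: count[2] becomes 1
p_4 = 1: count[1] becomes 1
Degrees (1 + count): deg[1]=1+1=2, deg[2]=1+1=2, deg[3]=1+0=1, deg[4]=1+0=1, deg[5]=1+2=3, deg[6]=1+0=1

Answer: 2 2 1 1 3 1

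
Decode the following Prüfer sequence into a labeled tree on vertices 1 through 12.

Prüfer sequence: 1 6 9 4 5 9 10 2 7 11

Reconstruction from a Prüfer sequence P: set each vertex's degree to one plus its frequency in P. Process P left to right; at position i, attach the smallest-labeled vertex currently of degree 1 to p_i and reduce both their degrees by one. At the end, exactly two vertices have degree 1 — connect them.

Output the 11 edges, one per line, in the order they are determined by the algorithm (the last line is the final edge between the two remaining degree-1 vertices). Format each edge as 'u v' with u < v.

Answer: 1 3
1 6
6 9
4 8
4 5
5 9
9 10
2 10
2 7
7 11
11 12

Derivation:
Initial degrees: {1:2, 2:2, 3:1, 4:2, 5:2, 6:2, 7:2, 8:1, 9:3, 10:2, 11:2, 12:1}
Step 1: smallest deg-1 vertex = 3, p_1 = 1. Add edge {1,3}. Now deg[3]=0, deg[1]=1.
Step 2: smallest deg-1 vertex = 1, p_2 = 6. Add edge {1,6}. Now deg[1]=0, deg[6]=1.
Step 3: smallest deg-1 vertex = 6, p_3 = 9. Add edge {6,9}. Now deg[6]=0, deg[9]=2.
Step 4: smallest deg-1 vertex = 8, p_4 = 4. Add edge {4,8}. Now deg[8]=0, deg[4]=1.
Step 5: smallest deg-1 vertex = 4, p_5 = 5. Add edge {4,5}. Now deg[4]=0, deg[5]=1.
Step 6: smallest deg-1 vertex = 5, p_6 = 9. Add edge {5,9}. Now deg[5]=0, deg[9]=1.
Step 7: smallest deg-1 vertex = 9, p_7 = 10. Add edge {9,10}. Now deg[9]=0, deg[10]=1.
Step 8: smallest deg-1 vertex = 10, p_8 = 2. Add edge {2,10}. Now deg[10]=0, deg[2]=1.
Step 9: smallest deg-1 vertex = 2, p_9 = 7. Add edge {2,7}. Now deg[2]=0, deg[7]=1.
Step 10: smallest deg-1 vertex = 7, p_10 = 11. Add edge {7,11}. Now deg[7]=0, deg[11]=1.
Final: two remaining deg-1 vertices are 11, 12. Add edge {11,12}.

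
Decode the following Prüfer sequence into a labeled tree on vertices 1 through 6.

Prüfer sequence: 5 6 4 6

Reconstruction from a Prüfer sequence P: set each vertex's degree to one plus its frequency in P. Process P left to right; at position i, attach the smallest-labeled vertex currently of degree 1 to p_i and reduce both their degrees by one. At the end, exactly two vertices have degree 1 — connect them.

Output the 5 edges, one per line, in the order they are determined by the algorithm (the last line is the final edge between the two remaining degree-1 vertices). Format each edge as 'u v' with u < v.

Initial degrees: {1:1, 2:1, 3:1, 4:2, 5:2, 6:3}
Step 1: smallest deg-1 vertex = 1, p_1 = 5. Add edge {1,5}. Now deg[1]=0, deg[5]=1.
Step 2: smallest deg-1 vertex = 2, p_2 = 6. Add edge {2,6}. Now deg[2]=0, deg[6]=2.
Step 3: smallest deg-1 vertex = 3, p_3 = 4. Add edge {3,4}. Now deg[3]=0, deg[4]=1.
Step 4: smallest deg-1 vertex = 4, p_4 = 6. Add edge {4,6}. Now deg[4]=0, deg[6]=1.
Final: two remaining deg-1 vertices are 5, 6. Add edge {5,6}.

Answer: 1 5
2 6
3 4
4 6
5 6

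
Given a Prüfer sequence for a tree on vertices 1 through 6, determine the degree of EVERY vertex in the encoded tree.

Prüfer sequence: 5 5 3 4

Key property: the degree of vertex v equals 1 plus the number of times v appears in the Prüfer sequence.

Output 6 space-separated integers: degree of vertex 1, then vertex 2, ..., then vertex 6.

Answer: 1 1 2 2 3 1

Derivation:
p_1 = 5: count[5] becomes 1
p_2 = 5: count[5] becomes 2
p_3 = 3: count[3] becomes 1
p_4 = 4: count[4] becomes 1
Degrees (1 + count): deg[1]=1+0=1, deg[2]=1+0=1, deg[3]=1+1=2, deg[4]=1+1=2, deg[5]=1+2=3, deg[6]=1+0=1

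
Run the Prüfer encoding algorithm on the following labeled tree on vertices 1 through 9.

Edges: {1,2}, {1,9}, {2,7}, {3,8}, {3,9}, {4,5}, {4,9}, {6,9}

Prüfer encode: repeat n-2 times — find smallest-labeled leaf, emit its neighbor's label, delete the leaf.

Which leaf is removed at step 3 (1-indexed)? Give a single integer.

Answer: 6

Derivation:
Step 1: current leaves = {5,6,7,8}. Remove leaf 5 (neighbor: 4).
Step 2: current leaves = {4,6,7,8}. Remove leaf 4 (neighbor: 9).
Step 3: current leaves = {6,7,8}. Remove leaf 6 (neighbor: 9).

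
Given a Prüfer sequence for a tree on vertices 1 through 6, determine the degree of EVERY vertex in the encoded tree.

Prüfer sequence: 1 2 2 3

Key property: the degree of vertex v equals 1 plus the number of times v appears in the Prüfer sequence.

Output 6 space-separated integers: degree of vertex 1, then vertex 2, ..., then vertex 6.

p_1 = 1: count[1] becomes 1
p_2 = 2: count[2] becomes 1
p_3 = 2: count[2] becomes 2
p_4 = 3: count[3] becomes 1
Degrees (1 + count): deg[1]=1+1=2, deg[2]=1+2=3, deg[3]=1+1=2, deg[4]=1+0=1, deg[5]=1+0=1, deg[6]=1+0=1

Answer: 2 3 2 1 1 1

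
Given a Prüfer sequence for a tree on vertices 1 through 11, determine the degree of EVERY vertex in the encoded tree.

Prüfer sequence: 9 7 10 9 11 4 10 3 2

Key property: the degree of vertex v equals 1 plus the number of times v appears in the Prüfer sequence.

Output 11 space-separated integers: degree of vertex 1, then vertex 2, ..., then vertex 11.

p_1 = 9: count[9] becomes 1
p_2 = 7: count[7] becomes 1
p_3 = 10: count[10] becomes 1
p_4 = 9: count[9] becomes 2
p_5 = 11: count[11] becomes 1
p_6 = 4: count[4] becomes 1
p_7 = 10: count[10] becomes 2
p_8 = 3: count[3] becomes 1
p_9 = 2: count[2] becomes 1
Degrees (1 + count): deg[1]=1+0=1, deg[2]=1+1=2, deg[3]=1+1=2, deg[4]=1+1=2, deg[5]=1+0=1, deg[6]=1+0=1, deg[7]=1+1=2, deg[8]=1+0=1, deg[9]=1+2=3, deg[10]=1+2=3, deg[11]=1+1=2

Answer: 1 2 2 2 1 1 2 1 3 3 2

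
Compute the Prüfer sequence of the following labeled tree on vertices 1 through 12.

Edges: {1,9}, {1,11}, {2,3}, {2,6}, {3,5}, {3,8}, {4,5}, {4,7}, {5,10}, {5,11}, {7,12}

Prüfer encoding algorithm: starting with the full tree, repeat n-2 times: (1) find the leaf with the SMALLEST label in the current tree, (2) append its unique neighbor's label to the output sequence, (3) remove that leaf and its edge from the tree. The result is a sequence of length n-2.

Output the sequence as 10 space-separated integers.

Answer: 2 3 3 5 1 11 5 5 4 7

Derivation:
Step 1: leaves = {6,8,9,10,12}. Remove smallest leaf 6, emit neighbor 2.
Step 2: leaves = {2,8,9,10,12}. Remove smallest leaf 2, emit neighbor 3.
Step 3: leaves = {8,9,10,12}. Remove smallest leaf 8, emit neighbor 3.
Step 4: leaves = {3,9,10,12}. Remove smallest leaf 3, emit neighbor 5.
Step 5: leaves = {9,10,12}. Remove smallest leaf 9, emit neighbor 1.
Step 6: leaves = {1,10,12}. Remove smallest leaf 1, emit neighbor 11.
Step 7: leaves = {10,11,12}. Remove smallest leaf 10, emit neighbor 5.
Step 8: leaves = {11,12}. Remove smallest leaf 11, emit neighbor 5.
Step 9: leaves = {5,12}. Remove smallest leaf 5, emit neighbor 4.
Step 10: leaves = {4,12}. Remove smallest leaf 4, emit neighbor 7.
Done: 2 vertices remain (7, 12). Sequence = [2 3 3 5 1 11 5 5 4 7]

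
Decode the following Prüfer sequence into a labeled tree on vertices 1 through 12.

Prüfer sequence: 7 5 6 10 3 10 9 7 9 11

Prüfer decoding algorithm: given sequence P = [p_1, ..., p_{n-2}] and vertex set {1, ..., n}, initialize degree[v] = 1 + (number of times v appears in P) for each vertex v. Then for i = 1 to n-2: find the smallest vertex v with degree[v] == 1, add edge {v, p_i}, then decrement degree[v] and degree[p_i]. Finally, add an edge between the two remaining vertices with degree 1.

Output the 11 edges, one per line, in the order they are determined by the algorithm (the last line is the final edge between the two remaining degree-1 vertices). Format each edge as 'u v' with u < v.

Initial degrees: {1:1, 2:1, 3:2, 4:1, 5:2, 6:2, 7:3, 8:1, 9:3, 10:3, 11:2, 12:1}
Step 1: smallest deg-1 vertex = 1, p_1 = 7. Add edge {1,7}. Now deg[1]=0, deg[7]=2.
Step 2: smallest deg-1 vertex = 2, p_2 = 5. Add edge {2,5}. Now deg[2]=0, deg[5]=1.
Step 3: smallest deg-1 vertex = 4, p_3 = 6. Add edge {4,6}. Now deg[4]=0, deg[6]=1.
Step 4: smallest deg-1 vertex = 5, p_4 = 10. Add edge {5,10}. Now deg[5]=0, deg[10]=2.
Step 5: smallest deg-1 vertex = 6, p_5 = 3. Add edge {3,6}. Now deg[6]=0, deg[3]=1.
Step 6: smallest deg-1 vertex = 3, p_6 = 10. Add edge {3,10}. Now deg[3]=0, deg[10]=1.
Step 7: smallest deg-1 vertex = 8, p_7 = 9. Add edge {8,9}. Now deg[8]=0, deg[9]=2.
Step 8: smallest deg-1 vertex = 10, p_8 = 7. Add edge {7,10}. Now deg[10]=0, deg[7]=1.
Step 9: smallest deg-1 vertex = 7, p_9 = 9. Add edge {7,9}. Now deg[7]=0, deg[9]=1.
Step 10: smallest deg-1 vertex = 9, p_10 = 11. Add edge {9,11}. Now deg[9]=0, deg[11]=1.
Final: two remaining deg-1 vertices are 11, 12. Add edge {11,12}.

Answer: 1 7
2 5
4 6
5 10
3 6
3 10
8 9
7 10
7 9
9 11
11 12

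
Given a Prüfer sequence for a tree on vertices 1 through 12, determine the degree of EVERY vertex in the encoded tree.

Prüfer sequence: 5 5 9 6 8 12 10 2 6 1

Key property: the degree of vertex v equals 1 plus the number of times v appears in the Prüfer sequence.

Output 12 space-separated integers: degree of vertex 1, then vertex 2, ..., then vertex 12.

p_1 = 5: count[5] becomes 1
p_2 = 5: count[5] becomes 2
p_3 = 9: count[9] becomes 1
p_4 = 6: count[6] becomes 1
p_5 = 8: count[8] becomes 1
p_6 = 12: count[12] becomes 1
p_7 = 10: count[10] becomes 1
p_8 = 2: count[2] becomes 1
p_9 = 6: count[6] becomes 2
p_10 = 1: count[1] becomes 1
Degrees (1 + count): deg[1]=1+1=2, deg[2]=1+1=2, deg[3]=1+0=1, deg[4]=1+0=1, deg[5]=1+2=3, deg[6]=1+2=3, deg[7]=1+0=1, deg[8]=1+1=2, deg[9]=1+1=2, deg[10]=1+1=2, deg[11]=1+0=1, deg[12]=1+1=2

Answer: 2 2 1 1 3 3 1 2 2 2 1 2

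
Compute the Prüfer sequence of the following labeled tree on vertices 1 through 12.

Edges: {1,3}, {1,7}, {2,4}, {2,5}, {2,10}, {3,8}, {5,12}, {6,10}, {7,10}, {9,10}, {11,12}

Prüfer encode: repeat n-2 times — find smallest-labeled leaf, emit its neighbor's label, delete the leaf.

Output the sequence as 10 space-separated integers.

Answer: 2 10 3 1 7 10 10 2 5 12

Derivation:
Step 1: leaves = {4,6,8,9,11}. Remove smallest leaf 4, emit neighbor 2.
Step 2: leaves = {6,8,9,11}. Remove smallest leaf 6, emit neighbor 10.
Step 3: leaves = {8,9,11}. Remove smallest leaf 8, emit neighbor 3.
Step 4: leaves = {3,9,11}. Remove smallest leaf 3, emit neighbor 1.
Step 5: leaves = {1,9,11}. Remove smallest leaf 1, emit neighbor 7.
Step 6: leaves = {7,9,11}. Remove smallest leaf 7, emit neighbor 10.
Step 7: leaves = {9,11}. Remove smallest leaf 9, emit neighbor 10.
Step 8: leaves = {10,11}. Remove smallest leaf 10, emit neighbor 2.
Step 9: leaves = {2,11}. Remove smallest leaf 2, emit neighbor 5.
Step 10: leaves = {5,11}. Remove smallest leaf 5, emit neighbor 12.
Done: 2 vertices remain (11, 12). Sequence = [2 10 3 1 7 10 10 2 5 12]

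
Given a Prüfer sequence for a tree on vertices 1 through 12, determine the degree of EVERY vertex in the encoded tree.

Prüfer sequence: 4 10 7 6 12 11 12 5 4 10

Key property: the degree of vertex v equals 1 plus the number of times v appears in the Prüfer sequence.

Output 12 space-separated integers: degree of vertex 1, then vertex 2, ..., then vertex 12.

Answer: 1 1 1 3 2 2 2 1 1 3 2 3

Derivation:
p_1 = 4: count[4] becomes 1
p_2 = 10: count[10] becomes 1
p_3 = 7: count[7] becomes 1
p_4 = 6: count[6] becomes 1
p_5 = 12: count[12] becomes 1
p_6 = 11: count[11] becomes 1
p_7 = 12: count[12] becomes 2
p_8 = 5: count[5] becomes 1
p_9 = 4: count[4] becomes 2
p_10 = 10: count[10] becomes 2
Degrees (1 + count): deg[1]=1+0=1, deg[2]=1+0=1, deg[3]=1+0=1, deg[4]=1+2=3, deg[5]=1+1=2, deg[6]=1+1=2, deg[7]=1+1=2, deg[8]=1+0=1, deg[9]=1+0=1, deg[10]=1+2=3, deg[11]=1+1=2, deg[12]=1+2=3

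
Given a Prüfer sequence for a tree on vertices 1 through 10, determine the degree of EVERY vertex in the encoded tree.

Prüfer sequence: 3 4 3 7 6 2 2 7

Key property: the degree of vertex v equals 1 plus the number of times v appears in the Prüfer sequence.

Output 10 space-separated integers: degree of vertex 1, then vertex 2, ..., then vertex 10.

p_1 = 3: count[3] becomes 1
p_2 = 4: count[4] becomes 1
p_3 = 3: count[3] becomes 2
p_4 = 7: count[7] becomes 1
p_5 = 6: count[6] becomes 1
p_6 = 2: count[2] becomes 1
p_7 = 2: count[2] becomes 2
p_8 = 7: count[7] becomes 2
Degrees (1 + count): deg[1]=1+0=1, deg[2]=1+2=3, deg[3]=1+2=3, deg[4]=1+1=2, deg[5]=1+0=1, deg[6]=1+1=2, deg[7]=1+2=3, deg[8]=1+0=1, deg[9]=1+0=1, deg[10]=1+0=1

Answer: 1 3 3 2 1 2 3 1 1 1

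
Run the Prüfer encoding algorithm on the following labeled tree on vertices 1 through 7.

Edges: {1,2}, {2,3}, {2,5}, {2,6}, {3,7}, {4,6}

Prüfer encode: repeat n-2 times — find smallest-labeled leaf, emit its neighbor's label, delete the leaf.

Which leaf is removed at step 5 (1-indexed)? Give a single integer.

Step 1: current leaves = {1,4,5,7}. Remove leaf 1 (neighbor: 2).
Step 2: current leaves = {4,5,7}. Remove leaf 4 (neighbor: 6).
Step 3: current leaves = {5,6,7}. Remove leaf 5 (neighbor: 2).
Step 4: current leaves = {6,7}. Remove leaf 6 (neighbor: 2).
Step 5: current leaves = {2,7}. Remove leaf 2 (neighbor: 3).

Answer: 2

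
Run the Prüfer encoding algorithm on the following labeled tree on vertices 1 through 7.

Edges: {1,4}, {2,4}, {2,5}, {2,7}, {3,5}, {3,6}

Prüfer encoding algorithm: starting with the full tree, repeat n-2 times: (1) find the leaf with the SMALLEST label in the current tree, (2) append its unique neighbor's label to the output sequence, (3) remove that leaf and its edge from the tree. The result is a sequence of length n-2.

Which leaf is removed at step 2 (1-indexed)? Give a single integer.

Step 1: current leaves = {1,6,7}. Remove leaf 1 (neighbor: 4).
Step 2: current leaves = {4,6,7}. Remove leaf 4 (neighbor: 2).

Answer: 4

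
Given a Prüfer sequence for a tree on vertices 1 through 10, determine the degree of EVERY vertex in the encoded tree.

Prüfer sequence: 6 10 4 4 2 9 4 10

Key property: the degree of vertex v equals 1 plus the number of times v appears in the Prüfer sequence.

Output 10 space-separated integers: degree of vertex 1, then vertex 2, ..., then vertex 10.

p_1 = 6: count[6] becomes 1
p_2 = 10: count[10] becomes 1
p_3 = 4: count[4] becomes 1
p_4 = 4: count[4] becomes 2
p_5 = 2: count[2] becomes 1
p_6 = 9: count[9] becomes 1
p_7 = 4: count[4] becomes 3
p_8 = 10: count[10] becomes 2
Degrees (1 + count): deg[1]=1+0=1, deg[2]=1+1=2, deg[3]=1+0=1, deg[4]=1+3=4, deg[5]=1+0=1, deg[6]=1+1=2, deg[7]=1+0=1, deg[8]=1+0=1, deg[9]=1+1=2, deg[10]=1+2=3

Answer: 1 2 1 4 1 2 1 1 2 3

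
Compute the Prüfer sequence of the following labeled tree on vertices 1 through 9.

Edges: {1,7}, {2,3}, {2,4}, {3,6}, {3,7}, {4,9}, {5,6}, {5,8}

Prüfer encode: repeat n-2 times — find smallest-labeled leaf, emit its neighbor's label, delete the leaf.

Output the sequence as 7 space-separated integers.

Step 1: leaves = {1,8,9}. Remove smallest leaf 1, emit neighbor 7.
Step 2: leaves = {7,8,9}. Remove smallest leaf 7, emit neighbor 3.
Step 3: leaves = {8,9}. Remove smallest leaf 8, emit neighbor 5.
Step 4: leaves = {5,9}. Remove smallest leaf 5, emit neighbor 6.
Step 5: leaves = {6,9}. Remove smallest leaf 6, emit neighbor 3.
Step 6: leaves = {3,9}. Remove smallest leaf 3, emit neighbor 2.
Step 7: leaves = {2,9}. Remove smallest leaf 2, emit neighbor 4.
Done: 2 vertices remain (4, 9). Sequence = [7 3 5 6 3 2 4]

Answer: 7 3 5 6 3 2 4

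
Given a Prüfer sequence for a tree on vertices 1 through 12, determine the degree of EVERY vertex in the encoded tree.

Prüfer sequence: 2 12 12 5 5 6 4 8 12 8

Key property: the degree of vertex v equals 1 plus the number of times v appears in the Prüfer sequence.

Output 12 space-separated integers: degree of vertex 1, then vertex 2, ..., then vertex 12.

Answer: 1 2 1 2 3 2 1 3 1 1 1 4

Derivation:
p_1 = 2: count[2] becomes 1
p_2 = 12: count[12] becomes 1
p_3 = 12: count[12] becomes 2
p_4 = 5: count[5] becomes 1
p_5 = 5: count[5] becomes 2
p_6 = 6: count[6] becomes 1
p_7 = 4: count[4] becomes 1
p_8 = 8: count[8] becomes 1
p_9 = 12: count[12] becomes 3
p_10 = 8: count[8] becomes 2
Degrees (1 + count): deg[1]=1+0=1, deg[2]=1+1=2, deg[3]=1+0=1, deg[4]=1+1=2, deg[5]=1+2=3, deg[6]=1+1=2, deg[7]=1+0=1, deg[8]=1+2=3, deg[9]=1+0=1, deg[10]=1+0=1, deg[11]=1+0=1, deg[12]=1+3=4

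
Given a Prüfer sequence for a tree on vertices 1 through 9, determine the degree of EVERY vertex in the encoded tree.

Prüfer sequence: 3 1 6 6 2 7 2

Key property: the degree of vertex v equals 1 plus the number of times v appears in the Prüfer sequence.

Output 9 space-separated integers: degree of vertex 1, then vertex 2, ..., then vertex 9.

Answer: 2 3 2 1 1 3 2 1 1

Derivation:
p_1 = 3: count[3] becomes 1
p_2 = 1: count[1] becomes 1
p_3 = 6: count[6] becomes 1
p_4 = 6: count[6] becomes 2
p_5 = 2: count[2] becomes 1
p_6 = 7: count[7] becomes 1
p_7 = 2: count[2] becomes 2
Degrees (1 + count): deg[1]=1+1=2, deg[2]=1+2=3, deg[3]=1+1=2, deg[4]=1+0=1, deg[5]=1+0=1, deg[6]=1+2=3, deg[7]=1+1=2, deg[8]=1+0=1, deg[9]=1+0=1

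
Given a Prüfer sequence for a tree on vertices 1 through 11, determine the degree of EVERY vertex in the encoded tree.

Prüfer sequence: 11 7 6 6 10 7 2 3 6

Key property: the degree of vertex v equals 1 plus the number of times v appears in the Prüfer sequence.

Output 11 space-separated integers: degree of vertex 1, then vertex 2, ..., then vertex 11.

Answer: 1 2 2 1 1 4 3 1 1 2 2

Derivation:
p_1 = 11: count[11] becomes 1
p_2 = 7: count[7] becomes 1
p_3 = 6: count[6] becomes 1
p_4 = 6: count[6] becomes 2
p_5 = 10: count[10] becomes 1
p_6 = 7: count[7] becomes 2
p_7 = 2: count[2] becomes 1
p_8 = 3: count[3] becomes 1
p_9 = 6: count[6] becomes 3
Degrees (1 + count): deg[1]=1+0=1, deg[2]=1+1=2, deg[3]=1+1=2, deg[4]=1+0=1, deg[5]=1+0=1, deg[6]=1+3=4, deg[7]=1+2=3, deg[8]=1+0=1, deg[9]=1+0=1, deg[10]=1+1=2, deg[11]=1+1=2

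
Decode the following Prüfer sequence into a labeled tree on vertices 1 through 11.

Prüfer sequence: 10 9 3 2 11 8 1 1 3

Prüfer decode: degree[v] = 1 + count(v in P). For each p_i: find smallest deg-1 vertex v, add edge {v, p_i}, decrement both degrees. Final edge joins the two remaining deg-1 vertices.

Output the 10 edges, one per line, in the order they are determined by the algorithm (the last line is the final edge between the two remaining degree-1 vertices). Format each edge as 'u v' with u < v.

Initial degrees: {1:3, 2:2, 3:3, 4:1, 5:1, 6:1, 7:1, 8:2, 9:2, 10:2, 11:2}
Step 1: smallest deg-1 vertex = 4, p_1 = 10. Add edge {4,10}. Now deg[4]=0, deg[10]=1.
Step 2: smallest deg-1 vertex = 5, p_2 = 9. Add edge {5,9}. Now deg[5]=0, deg[9]=1.
Step 3: smallest deg-1 vertex = 6, p_3 = 3. Add edge {3,6}. Now deg[6]=0, deg[3]=2.
Step 4: smallest deg-1 vertex = 7, p_4 = 2. Add edge {2,7}. Now deg[7]=0, deg[2]=1.
Step 5: smallest deg-1 vertex = 2, p_5 = 11. Add edge {2,11}. Now deg[2]=0, deg[11]=1.
Step 6: smallest deg-1 vertex = 9, p_6 = 8. Add edge {8,9}. Now deg[9]=0, deg[8]=1.
Step 7: smallest deg-1 vertex = 8, p_7 = 1. Add edge {1,8}. Now deg[8]=0, deg[1]=2.
Step 8: smallest deg-1 vertex = 10, p_8 = 1. Add edge {1,10}. Now deg[10]=0, deg[1]=1.
Step 9: smallest deg-1 vertex = 1, p_9 = 3. Add edge {1,3}. Now deg[1]=0, deg[3]=1.
Final: two remaining deg-1 vertices are 3, 11. Add edge {3,11}.

Answer: 4 10
5 9
3 6
2 7
2 11
8 9
1 8
1 10
1 3
3 11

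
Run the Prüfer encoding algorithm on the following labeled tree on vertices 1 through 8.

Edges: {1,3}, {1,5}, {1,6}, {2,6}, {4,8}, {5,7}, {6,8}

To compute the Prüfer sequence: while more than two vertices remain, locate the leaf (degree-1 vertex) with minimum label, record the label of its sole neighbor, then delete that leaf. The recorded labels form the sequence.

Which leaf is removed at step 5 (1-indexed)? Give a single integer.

Answer: 5

Derivation:
Step 1: current leaves = {2,3,4,7}. Remove leaf 2 (neighbor: 6).
Step 2: current leaves = {3,4,7}. Remove leaf 3 (neighbor: 1).
Step 3: current leaves = {4,7}. Remove leaf 4 (neighbor: 8).
Step 4: current leaves = {7,8}. Remove leaf 7 (neighbor: 5).
Step 5: current leaves = {5,8}. Remove leaf 5 (neighbor: 1).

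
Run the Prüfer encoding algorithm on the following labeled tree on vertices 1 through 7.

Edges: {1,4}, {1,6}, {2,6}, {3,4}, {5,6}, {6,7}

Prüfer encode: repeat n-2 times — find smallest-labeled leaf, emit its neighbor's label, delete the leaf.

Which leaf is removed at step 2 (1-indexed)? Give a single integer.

Answer: 3

Derivation:
Step 1: current leaves = {2,3,5,7}. Remove leaf 2 (neighbor: 6).
Step 2: current leaves = {3,5,7}. Remove leaf 3 (neighbor: 4).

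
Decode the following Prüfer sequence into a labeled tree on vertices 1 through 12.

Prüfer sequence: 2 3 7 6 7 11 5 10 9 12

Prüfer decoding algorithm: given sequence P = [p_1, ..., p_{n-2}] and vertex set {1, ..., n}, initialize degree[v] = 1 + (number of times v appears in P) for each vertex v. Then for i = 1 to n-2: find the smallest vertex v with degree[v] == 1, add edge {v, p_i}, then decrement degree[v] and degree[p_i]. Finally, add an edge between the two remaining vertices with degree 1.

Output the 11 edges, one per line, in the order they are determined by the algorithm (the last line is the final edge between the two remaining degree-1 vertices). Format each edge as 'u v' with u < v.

Initial degrees: {1:1, 2:2, 3:2, 4:1, 5:2, 6:2, 7:3, 8:1, 9:2, 10:2, 11:2, 12:2}
Step 1: smallest deg-1 vertex = 1, p_1 = 2. Add edge {1,2}. Now deg[1]=0, deg[2]=1.
Step 2: smallest deg-1 vertex = 2, p_2 = 3. Add edge {2,3}. Now deg[2]=0, deg[3]=1.
Step 3: smallest deg-1 vertex = 3, p_3 = 7. Add edge {3,7}. Now deg[3]=0, deg[7]=2.
Step 4: smallest deg-1 vertex = 4, p_4 = 6. Add edge {4,6}. Now deg[4]=0, deg[6]=1.
Step 5: smallest deg-1 vertex = 6, p_5 = 7. Add edge {6,7}. Now deg[6]=0, deg[7]=1.
Step 6: smallest deg-1 vertex = 7, p_6 = 11. Add edge {7,11}. Now deg[7]=0, deg[11]=1.
Step 7: smallest deg-1 vertex = 8, p_7 = 5. Add edge {5,8}. Now deg[8]=0, deg[5]=1.
Step 8: smallest deg-1 vertex = 5, p_8 = 10. Add edge {5,10}. Now deg[5]=0, deg[10]=1.
Step 9: smallest deg-1 vertex = 10, p_9 = 9. Add edge {9,10}. Now deg[10]=0, deg[9]=1.
Step 10: smallest deg-1 vertex = 9, p_10 = 12. Add edge {9,12}. Now deg[9]=0, deg[12]=1.
Final: two remaining deg-1 vertices are 11, 12. Add edge {11,12}.

Answer: 1 2
2 3
3 7
4 6
6 7
7 11
5 8
5 10
9 10
9 12
11 12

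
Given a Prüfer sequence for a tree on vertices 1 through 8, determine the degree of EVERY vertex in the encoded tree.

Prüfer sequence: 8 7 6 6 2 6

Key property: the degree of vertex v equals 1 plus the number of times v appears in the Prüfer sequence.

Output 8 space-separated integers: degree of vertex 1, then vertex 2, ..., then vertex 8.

Answer: 1 2 1 1 1 4 2 2

Derivation:
p_1 = 8: count[8] becomes 1
p_2 = 7: count[7] becomes 1
p_3 = 6: count[6] becomes 1
p_4 = 6: count[6] becomes 2
p_5 = 2: count[2] becomes 1
p_6 = 6: count[6] becomes 3
Degrees (1 + count): deg[1]=1+0=1, deg[2]=1+1=2, deg[3]=1+0=1, deg[4]=1+0=1, deg[5]=1+0=1, deg[6]=1+3=4, deg[7]=1+1=2, deg[8]=1+1=2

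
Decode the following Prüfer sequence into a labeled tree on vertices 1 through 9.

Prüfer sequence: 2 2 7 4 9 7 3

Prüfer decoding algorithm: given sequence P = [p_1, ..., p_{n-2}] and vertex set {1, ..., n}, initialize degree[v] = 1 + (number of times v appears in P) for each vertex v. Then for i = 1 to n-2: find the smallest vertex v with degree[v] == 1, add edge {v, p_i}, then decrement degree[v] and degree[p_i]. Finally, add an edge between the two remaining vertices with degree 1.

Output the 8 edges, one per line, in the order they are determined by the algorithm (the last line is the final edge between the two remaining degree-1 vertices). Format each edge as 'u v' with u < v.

Answer: 1 2
2 5
2 7
4 6
4 9
7 8
3 7
3 9

Derivation:
Initial degrees: {1:1, 2:3, 3:2, 4:2, 5:1, 6:1, 7:3, 8:1, 9:2}
Step 1: smallest deg-1 vertex = 1, p_1 = 2. Add edge {1,2}. Now deg[1]=0, deg[2]=2.
Step 2: smallest deg-1 vertex = 5, p_2 = 2. Add edge {2,5}. Now deg[5]=0, deg[2]=1.
Step 3: smallest deg-1 vertex = 2, p_3 = 7. Add edge {2,7}. Now deg[2]=0, deg[7]=2.
Step 4: smallest deg-1 vertex = 6, p_4 = 4. Add edge {4,6}. Now deg[6]=0, deg[4]=1.
Step 5: smallest deg-1 vertex = 4, p_5 = 9. Add edge {4,9}. Now deg[4]=0, deg[9]=1.
Step 6: smallest deg-1 vertex = 8, p_6 = 7. Add edge {7,8}. Now deg[8]=0, deg[7]=1.
Step 7: smallest deg-1 vertex = 7, p_7 = 3. Add edge {3,7}. Now deg[7]=0, deg[3]=1.
Final: two remaining deg-1 vertices are 3, 9. Add edge {3,9}.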